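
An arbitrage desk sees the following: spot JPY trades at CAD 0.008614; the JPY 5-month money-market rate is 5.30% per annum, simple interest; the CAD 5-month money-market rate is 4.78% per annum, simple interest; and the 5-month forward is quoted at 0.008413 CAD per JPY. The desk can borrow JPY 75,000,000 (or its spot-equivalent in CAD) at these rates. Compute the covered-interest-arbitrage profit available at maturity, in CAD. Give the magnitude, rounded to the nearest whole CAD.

T = 5/12 years.
Keep in JPY, deliver into the forward: 75,000,000·1.02208333·0.008413 = CAD 644,909.03.
Swap to CAD now, deposit: 75,000,000·0.008614·1.01991667 = CAD 658,917.16.
The quoted forward undervalues JPY, so borrow JPY, convert to CAD at spot, deposit the CAD at 4.78%, and buy JPY forward at 0.008413 to cover the loan.
Profit = 658,917.16 − 644,909.03 = CAD 14,008.

CAD 14,008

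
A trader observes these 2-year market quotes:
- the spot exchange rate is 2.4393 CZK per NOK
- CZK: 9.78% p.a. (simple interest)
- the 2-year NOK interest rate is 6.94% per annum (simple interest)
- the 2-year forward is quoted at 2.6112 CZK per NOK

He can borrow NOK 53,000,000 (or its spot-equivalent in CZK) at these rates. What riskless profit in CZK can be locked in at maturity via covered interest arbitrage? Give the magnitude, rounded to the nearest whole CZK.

CZK 3,031,996

T = 2 years.
Keep in NOK, deliver into the forward: 53,000,000·1.138800·2.6112 = CZK 157,602,631.68.
Swap to CZK now, deposit: 53,000,000·2.4393·1.195600 = CZK 154,570,635.24.
The quoted forward overvalues NOK, so borrow CZK, buy NOK at spot, deposit the NOK at 6.94%, and sell the proceeds forward at 2.6112.
Profit = 157,602,631.68 − 154,570,635.24 = CZK 3,031,996.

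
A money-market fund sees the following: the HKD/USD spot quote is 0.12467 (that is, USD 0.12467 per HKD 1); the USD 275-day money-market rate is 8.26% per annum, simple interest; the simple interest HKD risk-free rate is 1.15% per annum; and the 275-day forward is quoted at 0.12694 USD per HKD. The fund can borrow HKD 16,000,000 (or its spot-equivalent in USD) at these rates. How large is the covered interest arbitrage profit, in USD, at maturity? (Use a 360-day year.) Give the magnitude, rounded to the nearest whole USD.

T = 275/360 years.
Route A — deposit HKD, sell forward: 16,000,000 × 1.008784722 × 0.12694 = USD 2,048,882.12.
Route B — convert at spot, deposit USD: 16,000,000 × 0.12467 × 1.063097222 = USD 2,120,581.29.
The quoted forward undervalues HKD, so borrow HKD, convert to USD at spot, deposit the USD at 8.26%, and buy HKD forward at 0.12694 to cover the loan.
Profit = 2,120,581.29 − 2,048,882.12 = USD 71,699.

USD 71,699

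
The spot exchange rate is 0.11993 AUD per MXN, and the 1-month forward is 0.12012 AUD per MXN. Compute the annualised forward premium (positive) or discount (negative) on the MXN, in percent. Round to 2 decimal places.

+1.90%

T = 1/12 years.
Period premium: (0.12012 − 0.11993)/0.11993 = 0.0015843.
×(1/T) gives 1.90% p.a.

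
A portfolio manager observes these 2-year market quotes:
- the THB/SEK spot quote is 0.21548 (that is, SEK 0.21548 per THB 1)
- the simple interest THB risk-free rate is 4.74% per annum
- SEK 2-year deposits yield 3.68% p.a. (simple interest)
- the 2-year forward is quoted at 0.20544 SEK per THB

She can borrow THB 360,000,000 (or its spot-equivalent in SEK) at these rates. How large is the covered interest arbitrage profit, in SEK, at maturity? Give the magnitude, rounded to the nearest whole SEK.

T = 2 years.
Keep in THB, deliver into the forward: 360,000,000·1.094800·0.20544 = SEK 80,969,656.32.
Swap to SEK now, deposit: 360,000,000·0.21548·1.073600 = SEK 83,282,158.08.
The quoted forward undervalues THB, so borrow THB, convert to SEK at spot, deposit the SEK at 3.68%, and buy THB forward at 0.20544 to cover the loan.
The gap between the two covered legs is SEK 2,312,502.

SEK 2,312,502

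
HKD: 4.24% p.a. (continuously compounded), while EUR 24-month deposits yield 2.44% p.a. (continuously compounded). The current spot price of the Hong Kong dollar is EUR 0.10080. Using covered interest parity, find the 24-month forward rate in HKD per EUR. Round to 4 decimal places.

10.2843

T = 2 years.
EUR growth factor: e^(0.0244×2) = 1.05001033.
Growth of 1 HKD over T: e^(0.0424×2) = 1.08849935.
CIP: F = S · (grow EUR)/(grow HKD) = 0.1008 × 1.05001033/1.08849935 = 0.097235741 EUR per HKD.
Quoted the other way: 1/0.097235741 = 10.2843 HKD per EUR.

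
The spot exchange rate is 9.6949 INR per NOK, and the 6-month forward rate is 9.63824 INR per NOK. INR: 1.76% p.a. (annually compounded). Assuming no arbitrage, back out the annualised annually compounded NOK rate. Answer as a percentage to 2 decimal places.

2.96%

T = 6/12 years.
By CIP, F/S equals the INR-to-NOK growth ratio: 9.63824/9.6949 = 0.9941557.
The INR side grows by (1 + 0.0176)^(6/12) = 1.0087616.
Hence g_NOK = 1.0146918.
Annualise: 1.0146918^(12/6) − 1 = 0.029599 = 2.96%.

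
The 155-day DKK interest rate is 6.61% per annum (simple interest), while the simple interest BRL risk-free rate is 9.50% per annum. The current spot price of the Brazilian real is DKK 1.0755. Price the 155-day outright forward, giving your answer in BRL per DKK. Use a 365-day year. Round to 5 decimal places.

T = 155/365 years.
DKK growth factor: 1 + 0.0661×155/365 = 1.0280699.
Growth of 1 BRL over T: 1 + 0.0950×155/365 = 1.0403425.
So F = 1.0755 × 1.0280699 / 1.0403425 = 1.062813 (DKK/BRL).
Invert for BRL per DKK: 1 / 1.062813 = 0.94090.

0.94090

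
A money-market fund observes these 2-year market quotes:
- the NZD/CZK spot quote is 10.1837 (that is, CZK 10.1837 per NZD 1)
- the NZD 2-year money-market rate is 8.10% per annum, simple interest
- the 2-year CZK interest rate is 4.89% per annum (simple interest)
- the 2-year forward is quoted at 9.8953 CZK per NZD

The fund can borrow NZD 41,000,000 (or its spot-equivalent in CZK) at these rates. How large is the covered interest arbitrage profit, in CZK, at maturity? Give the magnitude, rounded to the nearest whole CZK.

CZK 13,065,582

T = 2 years.
Route A — deposit NZD, sell forward: 41,000,000 × 1.162000 × 9.8953 = CZK 471,431,882.60.
Route B — convert at spot, deposit CZK: 41,000,000 × 10.1837 × 1.097800 = CZK 458,366,300.26.
The quoted forward overvalues NZD, so borrow CZK, buy NZD at spot, deposit the NZD at 8.10%, and sell the proceeds forward at 9.8953.
Arbitrage profit = |471,431,882.60 − 458,366,300.26| = CZK 13,065,582.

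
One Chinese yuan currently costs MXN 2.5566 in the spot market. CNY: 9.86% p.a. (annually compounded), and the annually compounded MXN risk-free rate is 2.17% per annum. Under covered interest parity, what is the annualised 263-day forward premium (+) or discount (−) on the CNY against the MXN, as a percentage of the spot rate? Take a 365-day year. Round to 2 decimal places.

T = 263/365 years.
No-arbitrage forward: 2.5566 × 1.0155889 / 1.0701062 = 2.4263522 MXN/CNY.
(F − S)/S ÷ T = (2.4263522 − 2.5566)/2.5566/(263/365) = -0.070704 → -7.07%.

-7.07%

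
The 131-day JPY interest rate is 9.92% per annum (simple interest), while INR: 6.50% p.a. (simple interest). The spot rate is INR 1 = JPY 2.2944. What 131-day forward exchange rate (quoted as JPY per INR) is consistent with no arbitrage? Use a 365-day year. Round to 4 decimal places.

T = 131/365 years.
JPY growth factor: 1 + 0.0992×131/365 = 1.0356033.
Growth of 1 INR over T: 1 + 0.0650×131/365 = 1.0233288.
CIP: F = S · (grow JPY)/(grow INR) = 2.2944 × 1.0356033/1.0233288 = 2.321921 JPY per INR.

2.3219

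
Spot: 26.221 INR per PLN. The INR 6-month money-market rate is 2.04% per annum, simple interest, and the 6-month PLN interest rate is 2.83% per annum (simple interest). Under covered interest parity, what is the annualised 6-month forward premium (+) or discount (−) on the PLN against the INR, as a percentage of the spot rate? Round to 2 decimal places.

T = 6/12 years.
F = S · g_INR/g_PLN = 26.221 × 1.010200/1.014150 = 26.118872.
Annualised premium = (F − S)/S × (1/T) = (26.118872 − 26.221)/26.221 ÷ (6/12) = -0.78%.

-0.78%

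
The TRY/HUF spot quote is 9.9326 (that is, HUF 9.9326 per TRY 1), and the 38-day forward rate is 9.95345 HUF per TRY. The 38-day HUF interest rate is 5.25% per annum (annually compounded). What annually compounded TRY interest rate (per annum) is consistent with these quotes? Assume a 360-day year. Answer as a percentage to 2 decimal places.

T = 38/360 years.
By CIP, F/S equals the HUF-to-TRY growth ratio: 9.95345/9.9326 = 1.0020991.
HUF growth factor: (1 + 0.0525)^(38/360) = 1.0054157.
Hence g_TRY = 1.0033097.
Annualise: 1.0033097^(360/38) − 1 = 0.031798 = 3.18%.

3.18%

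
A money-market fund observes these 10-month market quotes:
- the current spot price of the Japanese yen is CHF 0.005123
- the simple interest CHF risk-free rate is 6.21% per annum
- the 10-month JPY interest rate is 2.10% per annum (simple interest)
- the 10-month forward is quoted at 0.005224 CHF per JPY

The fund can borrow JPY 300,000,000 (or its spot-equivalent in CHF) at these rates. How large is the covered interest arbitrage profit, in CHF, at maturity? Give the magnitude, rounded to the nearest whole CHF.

T = 10/12 years.
Keep in JPY, deliver into the forward: 300,000,000·1.017500·0.005224 = CHF 1,594,626.00.
Swap to CHF now, deposit: 300,000,000·0.005123·1.051750 = CHF 1,616,434.58.
The quoted forward undervalues JPY, so borrow JPY, convert to CHF at spot, deposit the CHF at 6.21%, and buy JPY forward at 0.005224 to cover the loan.
Profit = 1,616,434.58 − 1,594,626.00 = CHF 21,809.

CHF 21,809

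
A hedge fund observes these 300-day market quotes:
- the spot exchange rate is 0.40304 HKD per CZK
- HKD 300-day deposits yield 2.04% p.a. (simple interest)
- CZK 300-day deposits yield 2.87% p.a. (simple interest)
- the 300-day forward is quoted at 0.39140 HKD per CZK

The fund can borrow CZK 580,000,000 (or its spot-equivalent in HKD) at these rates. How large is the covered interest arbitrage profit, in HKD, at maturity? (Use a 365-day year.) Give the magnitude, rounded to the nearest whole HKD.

T = 300/365 years.
Invest the CZK and cover forward: 580,000,000 × 1.0235890411 × 0.39140 = HKD 232,366,995.40.
Convert at spot and invest in HKD: 580,000,000 × 0.40304 × 1.01676712329 = HKD 237,682,736.40.
The quoted forward undervalues CZK, so borrow CZK, convert to HKD at spot, deposit the HKD at 2.04%, and buy CZK forward at 0.39140 to cover the loan.
Profit = 237,682,736.40 − 232,366,995.40 = HKD 5,315,741.

HKD 5,315,741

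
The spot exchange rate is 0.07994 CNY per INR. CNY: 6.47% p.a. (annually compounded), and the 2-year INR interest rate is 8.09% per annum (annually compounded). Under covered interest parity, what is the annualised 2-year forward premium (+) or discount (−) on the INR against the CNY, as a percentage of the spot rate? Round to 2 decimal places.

T = 2 years.
F = S · g_CNY/g_INR = 0.07994 × 1.1335861/1.1683448 = 0.07756175.
(F − S)/S ÷ T = (0.07756175 − 0.07994)/0.07994/2 = -0.014875 → -1.49%.

-1.49%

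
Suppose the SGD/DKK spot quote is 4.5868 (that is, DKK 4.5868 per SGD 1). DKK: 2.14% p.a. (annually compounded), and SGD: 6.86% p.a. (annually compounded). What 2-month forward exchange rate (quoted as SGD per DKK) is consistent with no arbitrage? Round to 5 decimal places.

0.21966

T = 2/12 years.
DKK accumulates by (1 + 0.0214)^(2/12) = 1.0035353.
SGD accumulates by (1 + 0.0686)^(2/12) = 1.0111196.
CIP: F = S · (grow DKK)/(grow SGD) = 4.5868 × 1.0035353/1.0111196 = 4.552395 DKK per SGD.
Quoted the other way: 1/4.552395 = 0.21966 SGD per DKK.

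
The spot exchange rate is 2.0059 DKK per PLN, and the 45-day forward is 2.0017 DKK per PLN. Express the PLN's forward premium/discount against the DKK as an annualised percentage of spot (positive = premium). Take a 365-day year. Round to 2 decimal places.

-1.70%

T = 45/365 years.
Period premium: (2.0017 − 2.0059)/2.0059 = -0.0020938.
Per annum: -0.0020938 / (45/365) = -0.016983 = -1.70%.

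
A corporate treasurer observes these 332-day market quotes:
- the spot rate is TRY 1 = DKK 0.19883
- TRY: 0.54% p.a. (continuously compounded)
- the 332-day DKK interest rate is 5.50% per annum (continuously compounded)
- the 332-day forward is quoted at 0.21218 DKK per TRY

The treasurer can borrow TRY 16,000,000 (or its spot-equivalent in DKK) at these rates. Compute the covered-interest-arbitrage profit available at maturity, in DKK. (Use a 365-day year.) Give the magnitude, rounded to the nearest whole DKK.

T = 332/365 years.
Route A — deposit TRY, sell forward: 16,000,000 × 1.004923863 × 0.21218 = DKK 3,411,595.92.
Route B — convert at spot, deposit DKK: 16,000,000 × 0.19883 × 1.051299899 = DKK 3,344,479.34.
The quoted forward overvalues TRY, so borrow DKK, buy TRY at spot, deposit the TRY at 0.54%, and sell the proceeds forward at 0.21218.
Arbitrage profit = |3,411,595.92 − 3,344,479.34| = DKK 67,117.

DKK 67,117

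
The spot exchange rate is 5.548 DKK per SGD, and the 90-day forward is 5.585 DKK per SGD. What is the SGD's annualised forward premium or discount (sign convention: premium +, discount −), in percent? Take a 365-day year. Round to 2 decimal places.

+2.70%

T = 90/365 years.
Period premium: (5.585 − 5.548)/5.548 = 0.0066691.
Annualise by dividing by T: 0.0066691 / (90/365) = 0.027047 → 2.70%.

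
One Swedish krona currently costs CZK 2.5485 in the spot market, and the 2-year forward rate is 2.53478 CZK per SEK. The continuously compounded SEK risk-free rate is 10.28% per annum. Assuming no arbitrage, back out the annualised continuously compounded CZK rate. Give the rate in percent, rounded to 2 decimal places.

T = 2 years.
F/S = 2.53478/2.5485 = 0.9946164 = (growth of CZK) / (growth of SEK).
SEK growth factor: e^(0.1028×2) = 1.2282618.
That pins the CZK growth at 1.2216493.
Take logs: ln 1.2216493 / 2 = 0.100101, so 10.01%.

10.01%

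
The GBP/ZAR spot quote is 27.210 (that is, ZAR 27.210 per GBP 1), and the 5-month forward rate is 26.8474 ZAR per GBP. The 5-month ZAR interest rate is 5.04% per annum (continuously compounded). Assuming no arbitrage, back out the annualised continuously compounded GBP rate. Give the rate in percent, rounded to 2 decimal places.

8.26%

T = 5/12 years.
F/S = 26.8474/27.21 = 0.9866740 = (growth of ZAR) / (growth of GBP).
The ZAR side grows by e^(0.0504×5/12) = 1.0212221.
So the GBP growth factor = 1.0350147.
Take logs: ln 1.0350147 / (5/12) = 0.082598, so 8.26%.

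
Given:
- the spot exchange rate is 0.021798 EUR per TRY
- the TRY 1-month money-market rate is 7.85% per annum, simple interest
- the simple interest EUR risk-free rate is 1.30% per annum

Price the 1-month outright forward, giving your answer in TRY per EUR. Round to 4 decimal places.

T = 1/12 years.
EUR accumulates by 1 + 0.0130×1/12 = 1.00108333.
TRY growth factor: 1 + 0.0785×1/12 = 1.00654167.
CIP: F = S · (grow EUR)/(grow TRY) = 0.021798 × 1.00108333/1.00654167 = 0.021679792 EUR per TRY.
Invert for TRY per EUR: 1 / 0.021679792 = 46.1259.

46.1259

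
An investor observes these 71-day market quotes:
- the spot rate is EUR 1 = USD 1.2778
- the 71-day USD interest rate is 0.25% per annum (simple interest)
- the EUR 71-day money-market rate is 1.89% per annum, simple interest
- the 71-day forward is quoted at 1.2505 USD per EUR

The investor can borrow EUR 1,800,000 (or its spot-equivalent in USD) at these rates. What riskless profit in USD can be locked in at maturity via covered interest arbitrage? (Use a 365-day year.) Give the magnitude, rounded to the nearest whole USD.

T = 71/365 years.
Route A — deposit EUR, sell forward: 1,800,000 × 1.003676438 × 1.2505 = USD 2,259,175.29.
Route B — convert at spot, deposit USD: 1,800,000 × 1.2778 × 1.000486301 = USD 2,301,158.51.
The quoted forward undervalues EUR, so borrow EUR, convert to USD at spot, deposit the USD at 0.25%, and buy EUR forward at 1.2505 to cover the loan.
Arbitrage profit = |2,259,175.29 − 2,301,158.51| = USD 41,983.

USD 41,983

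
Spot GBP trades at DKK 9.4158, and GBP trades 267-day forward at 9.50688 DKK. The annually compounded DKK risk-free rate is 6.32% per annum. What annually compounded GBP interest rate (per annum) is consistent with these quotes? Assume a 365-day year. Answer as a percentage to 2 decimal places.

T = 267/365 years.
CIP gives F = S · g_DKK/g_GBP, so g_DKK/g_GBP = 9.50688/9.4158 = 1.0096731.
DKK growth factor: (1 + 0.0632)^(267/365) = 1.0458491.
That pins the GBP growth at 1.0358294.
Annualise: 1.0358294^(365/267) − 1 = 0.049300 = 4.93%.

4.93%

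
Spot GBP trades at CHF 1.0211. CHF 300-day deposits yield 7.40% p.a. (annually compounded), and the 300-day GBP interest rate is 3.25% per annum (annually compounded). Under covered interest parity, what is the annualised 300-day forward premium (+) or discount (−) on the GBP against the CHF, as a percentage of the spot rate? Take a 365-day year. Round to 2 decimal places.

+4.01%

T = 300/365 years.
F = S · g_CHF/g_GBP = 1.0211 × 1.0604324/1.026636 = 1.0547142.
(F − S)/S ÷ T = (1.0547142 − 1.0211)/1.0211/(300/365) = 0.040052 → 4.01%.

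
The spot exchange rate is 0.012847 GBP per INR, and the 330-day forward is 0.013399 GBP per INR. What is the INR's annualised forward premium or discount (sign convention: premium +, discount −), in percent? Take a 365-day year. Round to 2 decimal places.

T = 330/365 years.
INR trades forward at +4.29672% vs spot over the period.
×(1/T) gives 4.75% p.a.

+4.75%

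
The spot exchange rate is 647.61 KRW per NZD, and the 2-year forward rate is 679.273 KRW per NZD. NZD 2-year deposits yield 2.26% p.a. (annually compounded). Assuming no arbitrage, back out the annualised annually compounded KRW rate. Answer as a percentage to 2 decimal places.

4.73%

T = 2 years.
F/S = 679.273/647.61 = 1.0488921 = (growth of KRW) / (growth of NZD).
The NZD side grows by (1 + 0.0226)^2 = 1.0457108.
That pins the KRW growth at 1.0968378.
r = 1.0968378^(1/2) − 1 = 0.047300 → 4.73%.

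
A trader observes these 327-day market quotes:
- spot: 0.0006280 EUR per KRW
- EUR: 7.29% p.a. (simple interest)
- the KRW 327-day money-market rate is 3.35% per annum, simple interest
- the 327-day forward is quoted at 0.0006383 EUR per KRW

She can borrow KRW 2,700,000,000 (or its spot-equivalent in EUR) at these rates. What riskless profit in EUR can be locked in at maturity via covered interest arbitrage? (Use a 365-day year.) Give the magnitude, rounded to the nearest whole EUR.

EUR 31,207

T = 327/365 years.
Invest the KRW and cover forward: 2,700,000,000 × 1.030012329 × 0.0006383 = EUR 1,775,133.55.
Convert at spot and invest in EUR: 2,700,000,000 × 0.0006280 × 1.065310411 = EUR 1,806,340.33.
The quoted forward undervalues KRW, so borrow KRW, convert to EUR at spot, deposit the EUR at 7.29%, and buy KRW forward at 0.0006383 to cover the loan.
The gap between the two covered legs is EUR 31,207.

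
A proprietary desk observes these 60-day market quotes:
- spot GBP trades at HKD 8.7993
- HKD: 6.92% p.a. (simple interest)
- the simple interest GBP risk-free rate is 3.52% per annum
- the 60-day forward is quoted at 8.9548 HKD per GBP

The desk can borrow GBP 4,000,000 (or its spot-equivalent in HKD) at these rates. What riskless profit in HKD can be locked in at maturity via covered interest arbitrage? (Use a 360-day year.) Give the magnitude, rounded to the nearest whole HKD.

HKD 426,198

T = 60/360 years.
Route A — deposit GBP, sell forward: 4,000,000 × 1.0058666667 × 8.9548 = HKD 36,029,339.31.
Route B — convert at spot, deposit HKD: 4,000,000 × 8.7993 × 1.0115333333 = HKD 35,603,141.04.
The quoted forward overvalues GBP, so borrow HKD, buy GBP at spot, deposit the GBP at 3.52%, and sell the proceeds forward at 8.9548.
Arbitrage profit = |36,029,339.31 − 35,603,141.04| = HKD 426,198.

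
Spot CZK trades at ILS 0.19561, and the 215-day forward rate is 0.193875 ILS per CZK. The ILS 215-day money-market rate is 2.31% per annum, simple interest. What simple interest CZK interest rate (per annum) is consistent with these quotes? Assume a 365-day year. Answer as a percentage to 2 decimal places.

3.85%

T = 215/365 years.
By CIP, F/S equals the ILS-to-CZK growth ratio: 0.193875/0.19561 = 0.9911303.
The ILS side grows by 1 + 0.0231×215/365 = 1.0136068.
Hence g_CZK = 1.0226776.
(1.0226776 − 1)/T = 0.038499, i.e. 3.85%.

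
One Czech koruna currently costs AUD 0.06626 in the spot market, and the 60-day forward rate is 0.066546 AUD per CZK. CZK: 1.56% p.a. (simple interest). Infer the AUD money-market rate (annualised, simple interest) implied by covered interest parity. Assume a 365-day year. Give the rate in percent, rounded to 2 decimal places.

T = 60/365 years.
F/S = 0.066546/0.06626 = 1.0043163 = (growth of AUD) / (growth of CZK).
The CZK side grows by 1 + 0.0156×60/365 = 1.0025644.
Hence g_AUD = 1.0068918.
r = (1.0068918 − 1)/(60/365) = 0.041925 → 4.19%.

4.19%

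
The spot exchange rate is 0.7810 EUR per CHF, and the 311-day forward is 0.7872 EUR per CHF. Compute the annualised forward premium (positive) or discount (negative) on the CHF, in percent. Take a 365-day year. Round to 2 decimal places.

+0.93%

T = 311/365 years.
Period premium: (0.7872 − 0.781)/0.781 = 0.0079385.
×(1/T) gives 0.93% p.a.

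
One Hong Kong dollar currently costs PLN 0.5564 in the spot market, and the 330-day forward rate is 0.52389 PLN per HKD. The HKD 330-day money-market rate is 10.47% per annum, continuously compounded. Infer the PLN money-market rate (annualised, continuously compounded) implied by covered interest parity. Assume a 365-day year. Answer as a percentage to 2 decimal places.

T = 330/365 years.
CIP gives F = S · g_PLN/g_HKD, so g_PLN/g_HKD = 0.52389/0.5564 = 0.9415708.
The HKD side grows by e^(0.1047×330/365) = 1.0992853.
Hence g_PLN = 1.0350549.
r = ln(1.0350549)/(330/365) = 0.038109 → 3.81%.

3.81%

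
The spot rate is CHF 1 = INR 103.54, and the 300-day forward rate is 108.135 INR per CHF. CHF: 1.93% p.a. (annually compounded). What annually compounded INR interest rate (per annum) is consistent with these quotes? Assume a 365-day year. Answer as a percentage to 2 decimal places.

7.46%

T = 300/365 years.
CIP gives F = S · g_INR/g_CHF, so g_INR/g_CHF = 108.135/103.54 = 1.0443790.
CHF growth factor: (1 + 0.0193)^(300/365) = 1.015836.
Hence g_INR = 1.0609178.
r = 1.0609178^(365/300) − 1 = 0.074598 → 7.46%.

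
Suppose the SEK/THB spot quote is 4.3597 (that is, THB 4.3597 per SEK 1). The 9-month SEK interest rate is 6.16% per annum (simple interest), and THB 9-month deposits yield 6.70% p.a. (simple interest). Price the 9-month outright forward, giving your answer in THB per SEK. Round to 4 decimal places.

T = 9/12 years.
THB growth factor: 1 + 0.0670×9/12 = 1.050250.
Growth of 1 SEK over T: 1 + 0.0616×9/12 = 1.046200.
Forward (THB per SEK) = 4.3597 × 1.050250 / 1.046200 = 4.376577.

4.3766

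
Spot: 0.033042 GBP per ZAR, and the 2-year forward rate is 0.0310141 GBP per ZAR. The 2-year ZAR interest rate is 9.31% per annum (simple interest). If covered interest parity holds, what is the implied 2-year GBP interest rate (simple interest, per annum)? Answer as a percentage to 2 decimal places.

5.67%

T = 2 years.
CIP gives F = S · g_GBP/g_ZAR, so g_GBP/g_ZAR = 0.0310141/0.033042 = 0.9386266.
The ZAR side grows by 1 + 0.0931×2 = 1.186200.
Hence g_GBP = 1.1133989.
(1.1133989 − 1)/T = 0.056699, i.e. 5.67%.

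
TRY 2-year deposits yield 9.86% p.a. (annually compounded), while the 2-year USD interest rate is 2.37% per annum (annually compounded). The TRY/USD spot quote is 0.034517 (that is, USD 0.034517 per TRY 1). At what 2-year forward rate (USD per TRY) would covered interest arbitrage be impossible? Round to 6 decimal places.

0.029971

T = 2 years.
USD growth factor: (1 + 0.0237)^2 = 1.0479617.
TRY accumulates by (1 + 0.0986)^2 = 1.206922.
Forward (USD per TRY) = 0.034517 × 1.0479617 / 1.206922 = 0.02997086.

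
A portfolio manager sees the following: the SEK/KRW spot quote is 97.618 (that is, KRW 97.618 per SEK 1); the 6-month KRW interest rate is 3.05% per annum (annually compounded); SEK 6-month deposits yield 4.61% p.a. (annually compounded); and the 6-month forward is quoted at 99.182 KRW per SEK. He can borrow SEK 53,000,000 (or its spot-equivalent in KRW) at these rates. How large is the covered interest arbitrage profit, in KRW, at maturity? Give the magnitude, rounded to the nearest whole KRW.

KRW 124,385,404

T = 6/12 years.
Invest the SEK and cover forward: 53,000,000 × 1.022790301088 × 99.182 = KRW 5,376,446,545.05.
Convert at spot and invest in KRW: 53,000,000 × 97.618 × 1.015135458941 = KRW 5,252,061,141.24.
The quoted forward overvalues SEK, so borrow KRW, buy SEK at spot, deposit the SEK at 4.61%, and sell the proceeds forward at 99.182.
The gap between the two covered legs is KRW 124,385,404.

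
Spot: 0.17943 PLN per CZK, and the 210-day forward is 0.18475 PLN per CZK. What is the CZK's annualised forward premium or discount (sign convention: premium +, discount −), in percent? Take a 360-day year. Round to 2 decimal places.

T = 210/360 years.
Period premium: (0.18475 − 0.17943)/0.17943 = 0.0296494.
×(1/T) gives 5.08% p.a.

+5.08%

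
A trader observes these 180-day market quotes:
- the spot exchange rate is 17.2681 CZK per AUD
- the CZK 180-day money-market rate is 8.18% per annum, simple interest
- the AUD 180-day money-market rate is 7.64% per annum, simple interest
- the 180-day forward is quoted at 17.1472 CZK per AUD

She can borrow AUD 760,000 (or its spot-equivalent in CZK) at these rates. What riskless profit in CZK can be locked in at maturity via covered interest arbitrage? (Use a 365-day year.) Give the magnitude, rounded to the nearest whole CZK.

T = 180/365 years.
Invest the AUD and cover forward: 760,000 × 1.0376767123 × 17.1472 = CZK 13,522,870.09.
Convert at spot and invest in CZK: 760,000 × 17.2681 × 1.040339726 = CZK 13,653,164.72.
The quoted forward undervalues AUD, so borrow AUD, convert to CZK at spot, deposit the CZK at 8.18%, and buy AUD forward at 17.1472 to cover the loan.
The gap between the two covered legs is CZK 130,295.

CZK 130,295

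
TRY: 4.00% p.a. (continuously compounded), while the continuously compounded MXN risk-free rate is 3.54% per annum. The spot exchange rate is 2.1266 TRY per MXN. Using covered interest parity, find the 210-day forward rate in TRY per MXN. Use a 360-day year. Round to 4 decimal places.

2.1323

T = 210/360 years.
TRY accumulates by e^(0.0400×210/360) = 1.0236077.
Growth of 1 MXN over T: e^(0.0354×210/360) = 1.0208647.
Forward (TRY per MXN) = 2.1266 × 1.0236077 / 1.0208647 = 2.132314.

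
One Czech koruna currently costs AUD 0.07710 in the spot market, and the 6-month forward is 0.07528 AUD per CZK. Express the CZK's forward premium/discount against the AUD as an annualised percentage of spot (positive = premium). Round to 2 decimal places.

T = 6/12 years.
CZK trades forward at -2.36057% vs spot over the period.
Per annum: -0.0236057 / (6/12) = -0.047211 = -4.72%.

-4.72%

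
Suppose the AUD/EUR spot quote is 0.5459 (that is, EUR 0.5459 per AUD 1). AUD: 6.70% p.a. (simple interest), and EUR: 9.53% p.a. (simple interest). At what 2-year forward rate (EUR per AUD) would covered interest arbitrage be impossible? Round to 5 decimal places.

0.57315

T = 2 years.
EUR accumulates by 1 + 0.0953×2 = 1.190600.
AUD accumulates by 1 + 0.0670×2 = 1.134000.
CIP: F = S · (grow EUR)/(grow AUD) = 0.5459 × 1.190600/1.134000 = 0.5731469 EUR per AUD.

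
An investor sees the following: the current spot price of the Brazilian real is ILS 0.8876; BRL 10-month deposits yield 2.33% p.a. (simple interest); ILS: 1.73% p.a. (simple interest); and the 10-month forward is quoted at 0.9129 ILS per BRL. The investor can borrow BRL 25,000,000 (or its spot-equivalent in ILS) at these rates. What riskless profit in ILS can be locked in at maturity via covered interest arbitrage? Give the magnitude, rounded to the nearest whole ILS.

T = 10/12 years.
Keep in BRL, deliver into the forward: 25,000,000·1.0194166667·0.9129 = ILS 23,265,636.88.
Swap to ILS now, deposit: 25,000,000·0.8876·1.0144166667 = ILS 22,509,905.83.
The quoted forward overvalues BRL, so borrow ILS, buy BRL at spot, deposit the BRL at 2.33%, and sell the proceeds forward at 0.9129.
The gap between the two covered legs is ILS 755,731.

ILS 755,731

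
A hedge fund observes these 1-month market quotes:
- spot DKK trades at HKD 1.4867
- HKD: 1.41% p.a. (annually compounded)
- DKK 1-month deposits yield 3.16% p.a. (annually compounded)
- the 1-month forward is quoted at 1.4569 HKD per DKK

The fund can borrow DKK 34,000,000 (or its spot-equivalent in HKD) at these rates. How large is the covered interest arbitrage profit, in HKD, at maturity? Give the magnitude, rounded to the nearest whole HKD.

T = 1/12 years.
Route A — deposit DKK, sell forward: 34,000,000 × 1.0025959466 × 1.4569 = HKD 49,663,189.18.
Route B — convert at spot, deposit HKD: 34,000,000 × 1.4867 × 1.0011674743 = HKD 50,606,813.26.
The quoted forward undervalues DKK, so borrow DKK, convert to HKD at spot, deposit the HKD at 1.41%, and buy DKK forward at 1.4569 to cover the loan.
The gap between the two covered legs is HKD 943,624.

HKD 943,624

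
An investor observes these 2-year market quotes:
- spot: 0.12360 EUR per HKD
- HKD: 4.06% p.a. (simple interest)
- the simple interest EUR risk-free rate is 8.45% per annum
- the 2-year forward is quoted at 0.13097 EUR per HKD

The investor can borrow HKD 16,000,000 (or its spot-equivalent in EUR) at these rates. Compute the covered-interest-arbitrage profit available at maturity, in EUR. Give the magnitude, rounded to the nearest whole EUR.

EUR 46,138

T = 2 years.
Keep in HKD, deliver into the forward: 16,000,000·1.081200·0.13097 = EUR 2,265,676.22.
Swap to EUR now, deposit: 16,000,000·0.12360·1.169000 = EUR 2,311,814.40.
The quoted forward undervalues HKD, so borrow HKD, convert to EUR at spot, deposit the EUR at 8.45%, and buy HKD forward at 0.13097 to cover the loan.
Profit = 2,311,814.40 − 2,265,676.22 = EUR 46,138.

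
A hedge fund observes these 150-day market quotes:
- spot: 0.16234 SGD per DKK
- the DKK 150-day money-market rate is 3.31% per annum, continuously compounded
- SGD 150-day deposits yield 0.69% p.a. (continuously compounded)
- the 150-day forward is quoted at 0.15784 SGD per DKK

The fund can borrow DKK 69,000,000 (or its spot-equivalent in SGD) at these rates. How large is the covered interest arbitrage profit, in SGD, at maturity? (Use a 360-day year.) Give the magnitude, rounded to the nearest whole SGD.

T = 150/360 years.
Keep in DKK, deliver into the forward: 69,000,000·1.0138872104·0.15784 = SGD 11,042,205.05.
Swap to SGD now, deposit: 69,000,000·0.16234·1.0028791368 = SGD 11,233,710.54.
The quoted forward undervalues DKK, so borrow DKK, convert to SGD at spot, deposit the SGD at 0.69%, and buy DKK forward at 0.15784 to cover the loan.
Arbitrage profit = |11,042,205.05 − 11,233,710.54| = SGD 191,505.

SGD 191,505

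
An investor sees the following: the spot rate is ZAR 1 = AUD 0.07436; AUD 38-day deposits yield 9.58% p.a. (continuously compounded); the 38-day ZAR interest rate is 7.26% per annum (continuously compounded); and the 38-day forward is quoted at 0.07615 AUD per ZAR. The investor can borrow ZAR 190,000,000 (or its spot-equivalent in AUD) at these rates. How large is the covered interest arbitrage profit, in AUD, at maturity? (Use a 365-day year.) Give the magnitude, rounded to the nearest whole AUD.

AUD 308,255

T = 38/365 years.
Route A — deposit ZAR, sell forward: 190,000,000 × 1.0075869926 × 0.07615 = AUD 14,578,272.40.
Route B — convert at spot, deposit AUD: 190,000,000 × 0.07436 × 1.0100236017 = AUD 14,270,017.45.
The quoted forward overvalues ZAR, so borrow AUD, buy ZAR at spot, deposit the ZAR at 7.26%, and sell the proceeds forward at 0.07615.
Profit = 14,578,272.40 − 14,270,017.45 = AUD 308,255.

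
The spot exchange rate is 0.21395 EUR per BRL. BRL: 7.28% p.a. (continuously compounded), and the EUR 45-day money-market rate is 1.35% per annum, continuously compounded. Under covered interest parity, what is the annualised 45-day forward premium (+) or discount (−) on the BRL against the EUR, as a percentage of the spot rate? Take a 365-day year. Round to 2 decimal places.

T = 45/365 years.
No-arbitrage forward: 0.21395 × 1.0016658 / 1.0090157 = 0.21239154 EUR/BRL.
Annualised premium = (F − S)/S × (1/T) = (0.21239154 − 0.21395)/0.21395 ÷ (45/365) = -5.91%.

-5.91%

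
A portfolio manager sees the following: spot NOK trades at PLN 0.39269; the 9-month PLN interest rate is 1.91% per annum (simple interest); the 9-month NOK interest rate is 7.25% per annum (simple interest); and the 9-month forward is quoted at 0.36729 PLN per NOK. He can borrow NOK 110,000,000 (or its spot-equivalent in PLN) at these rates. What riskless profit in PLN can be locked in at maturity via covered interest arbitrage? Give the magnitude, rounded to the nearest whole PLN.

T = 9/12 years.
Invest the NOK and cover forward: 110,000,000 × 1.054375 × 0.36729 = PLN 42,598,753.31.
Convert at spot and invest in PLN: 110,000,000 × 0.39269 × 1.014325 = PLN 43,814,681.27.
The quoted forward undervalues NOK, so borrow NOK, convert to PLN at spot, deposit the PLN at 1.91%, and buy NOK forward at 0.36729 to cover the loan.
The gap between the two covered legs is PLN 1,215,928.

PLN 1,215,928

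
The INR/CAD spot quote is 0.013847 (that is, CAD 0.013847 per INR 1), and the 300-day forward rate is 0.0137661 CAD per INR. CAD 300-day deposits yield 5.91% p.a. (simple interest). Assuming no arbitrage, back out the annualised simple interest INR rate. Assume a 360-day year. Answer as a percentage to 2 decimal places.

6.65%

T = 300/360 years.
F/S = 0.0137661/0.013847 = 0.9941576 = (growth of CAD) / (growth of INR).
CAD growth factor: 1 + 0.0591×300/360 = 1.049250.
Hence g_INR = 1.0554162.
(1.0554162 − 1)/T = 0.066499, i.e. 6.65%.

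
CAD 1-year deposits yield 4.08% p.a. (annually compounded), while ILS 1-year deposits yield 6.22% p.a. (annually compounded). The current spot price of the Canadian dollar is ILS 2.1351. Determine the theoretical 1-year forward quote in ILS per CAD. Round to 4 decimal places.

2.1790

T = 1 year.
ILS growth factor: (1 + 0.0622)^1 = 1.062200.
CAD growth factor: (1 + 0.0408)^1 = 1.040800.
CIP: F = S · (grow ILS)/(grow CAD) = 2.1351 × 1.062200/1.040800 = 2.179000 ILS per CAD.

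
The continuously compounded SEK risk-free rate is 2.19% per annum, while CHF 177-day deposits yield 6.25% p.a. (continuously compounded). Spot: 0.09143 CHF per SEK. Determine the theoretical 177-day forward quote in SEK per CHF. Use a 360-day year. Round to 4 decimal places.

10.7212

T = 177/360 years.
CHF growth factor: e^(0.0625×177/360) = 1.03120618.
SEK growth factor: e^(0.0219×177/360) = 1.01082568.
Forward (CHF per SEK) = 0.09143 × 1.03120618 / 1.01082568 = 0.093273433.
Invert for SEK per CHF: 1 / 0.093273433 = 10.7212.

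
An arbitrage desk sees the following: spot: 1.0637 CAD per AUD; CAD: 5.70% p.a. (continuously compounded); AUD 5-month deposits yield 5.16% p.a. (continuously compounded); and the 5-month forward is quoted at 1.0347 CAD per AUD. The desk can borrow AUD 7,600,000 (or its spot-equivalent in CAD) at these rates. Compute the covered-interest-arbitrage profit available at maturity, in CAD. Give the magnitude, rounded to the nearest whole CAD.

T = 5/12 years.
Invest the AUD and cover forward: 7,600,000 × 1.02173279 × 1.0347 = CAD 8,034,620.58.
Convert at spot and invest in CAD: 7,600,000 × 1.0637 × 1.024034277 = CAD 8,278,415.98.
The quoted forward undervalues AUD, so borrow AUD, convert to CAD at spot, deposit the CAD at 5.70%, and buy AUD forward at 1.0347 to cover the loan.
Profit = 8,278,415.98 − 8,034,620.58 = CAD 243,795.

CAD 243,795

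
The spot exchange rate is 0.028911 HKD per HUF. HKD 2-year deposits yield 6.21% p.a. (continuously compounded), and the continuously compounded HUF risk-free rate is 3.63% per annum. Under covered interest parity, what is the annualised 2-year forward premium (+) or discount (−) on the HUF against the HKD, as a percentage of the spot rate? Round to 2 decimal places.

T = 2 years.
No-arbitrage forward: 0.028911 × 1.1322423 / 1.0753003 = 0.030441968 HKD/HUF.
(F − S)/S ÷ T = (0.030441968 − 0.028911)/0.028911/2 = 0.026477 → 2.65%.

+2.65%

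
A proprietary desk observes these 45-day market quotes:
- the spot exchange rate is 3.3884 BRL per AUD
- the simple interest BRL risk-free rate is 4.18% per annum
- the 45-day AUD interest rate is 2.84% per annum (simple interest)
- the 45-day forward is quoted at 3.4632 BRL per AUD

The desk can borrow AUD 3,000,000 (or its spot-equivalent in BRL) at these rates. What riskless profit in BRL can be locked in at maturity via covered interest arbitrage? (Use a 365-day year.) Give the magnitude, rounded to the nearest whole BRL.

BRL 208,392

T = 45/365 years.
Route A — deposit AUD, sell forward: 3,000,000 × 1.0035013699 × 3.4632 = BRL 10,425,977.83.
Route B — convert at spot, deposit BRL: 3,000,000 × 3.3884 × 1.0051534247 = BRL 10,217,585.59.
The quoted forward overvalues AUD, so borrow BRL, buy AUD at spot, deposit the AUD at 2.84%, and sell the proceeds forward at 3.4632.
Profit = 10,425,977.83 − 10,217,585.59 = BRL 208,392.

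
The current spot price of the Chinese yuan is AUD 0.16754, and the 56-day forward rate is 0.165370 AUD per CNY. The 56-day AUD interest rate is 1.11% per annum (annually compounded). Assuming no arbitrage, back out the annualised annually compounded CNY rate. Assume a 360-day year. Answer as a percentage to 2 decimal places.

9.95%

T = 56/360 years.
CIP gives F = S · g_AUD/g_CNY, so g_AUD/g_CNY = 0.16537/0.16754 = 0.9870479.
The AUD side grows by (1 + 0.0111)^(56/360) = 1.0017186.
Hence g_CNY = 1.0148632.
r = 1.0148632^(360/56) − 1 = 0.099490 → 9.95%.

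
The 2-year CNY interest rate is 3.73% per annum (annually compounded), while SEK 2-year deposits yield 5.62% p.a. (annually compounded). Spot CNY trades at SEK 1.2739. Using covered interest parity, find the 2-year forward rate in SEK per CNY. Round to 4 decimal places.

T = 2 years.
Growth of 1 SEK over T: (1 + 0.0562)^2 = 1.1155584.
Growth of 1 CNY over T: (1 + 0.0373)^2 = 1.0759913.
CIP: F = S · (grow SEK)/(grow CNY) = 1.2739 × 1.1155584/1.0759913 = 1.320745 SEK per CNY.

1.3207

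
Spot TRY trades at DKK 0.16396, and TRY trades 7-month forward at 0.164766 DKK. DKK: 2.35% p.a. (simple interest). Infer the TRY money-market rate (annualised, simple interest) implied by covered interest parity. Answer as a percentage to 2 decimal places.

1.50%

T = 7/12 years.
By CIP, F/S equals the DKK-to-TRY growth ratio: 0.164766/0.16396 = 1.0049158.
DKK growth factor: 1 + 0.0235×7/12 = 1.0137083.
Hence g_TRY = 1.0087495.
(1.0087495 − 1)/T = 0.014999, i.e. 1.50%.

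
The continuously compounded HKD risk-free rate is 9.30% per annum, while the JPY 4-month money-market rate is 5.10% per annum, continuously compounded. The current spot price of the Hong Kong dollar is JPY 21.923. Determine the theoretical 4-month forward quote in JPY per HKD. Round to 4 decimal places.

21.6182

T = 4/12 years.
JPY growth factor: e^(0.0510×4/12) = 1.01714532.
Growth of 1 HKD over T: e^(0.0930×4/12) = 1.0314855.
So F = 21.923 × 1.01714532 / 1.0314855 = 21.618216 (JPY/HKD).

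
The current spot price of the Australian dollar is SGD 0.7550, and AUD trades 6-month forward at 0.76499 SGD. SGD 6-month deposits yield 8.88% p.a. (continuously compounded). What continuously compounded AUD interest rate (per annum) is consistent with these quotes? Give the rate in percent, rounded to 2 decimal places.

6.25%

T = 6/12 years.
F/S = 0.76499/0.755 = 1.0132318 = (growth of SGD) / (growth of AUD).
The SGD side grows by e^(0.0888×6/12) = 1.0454004.
Hence g_AUD = 1.0317485.
Take logs: ln 1.0317485 / (6/12) = 0.062510, so 6.25%.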